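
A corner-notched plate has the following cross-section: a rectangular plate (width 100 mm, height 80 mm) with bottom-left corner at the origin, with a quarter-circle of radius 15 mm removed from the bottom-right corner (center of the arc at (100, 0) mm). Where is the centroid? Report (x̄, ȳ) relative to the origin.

x̄ = 49.01 mm, ȳ = 40.76 mm

Part | A | x̄ᵢ | ȳᵢ | A·x̄ᵢ | A·ȳᵢ
plate | 8000.00 | 50.00 | 40.00 | 400000.00 | 320000.00
removed quarter-circle | -176.71 | 93.63 | 6.37 | -16546.46 | -1125.00
Σ | 7823.29 |  |  | 383453.54 | 318875.00
x̄ = 383453.54 / 7823.29 = 49.01 mm
ȳ = 318875.00 / 7823.29 = 40.76 mm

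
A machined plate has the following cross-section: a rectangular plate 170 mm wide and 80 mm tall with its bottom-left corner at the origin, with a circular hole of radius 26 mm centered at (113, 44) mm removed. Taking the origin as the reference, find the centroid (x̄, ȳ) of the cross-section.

x̄ = 79.82 mm, ȳ = 39.26 mm

plate: A = 170 × 80 = 13600.00, centroid at (85.00, 40.00).
hole: A = −π·26² = -2123.72, centroid at (113.00, 44.00).
ΣA = 11476.28 mm²
ΣAx̄ = (13600.00)(85.00) + (-2123.72)(113.00) = 916020.02 mm³
ΣAȳ = (13600.00)(40.00) + (-2123.72)(44.00) = 450556.47 mm³
x̄ = 916020.02 / 11476.28 = 79.82 mm
ȳ = 450556.47 / 11476.28 = 39.26 mm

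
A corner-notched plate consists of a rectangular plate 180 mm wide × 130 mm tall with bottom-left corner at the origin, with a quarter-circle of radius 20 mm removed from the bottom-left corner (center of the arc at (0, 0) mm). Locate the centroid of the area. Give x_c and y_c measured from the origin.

plate: A = 180 × 130 = 23400.00, centroid at (90.00, 65.00).
removed quarter-circle: A = −¼π·20² = -314.16, centroid at (8.49, 8.49).
ΣA = 23085.84 mm², ΣAx_c = 2103333.33 mm³, ΣAy_c = 1518333.33 mm³.
x_c = 2103333.33/23085.84 = 91.11 mm; y_c = 1518333.33/23085.84 = 65.77 mm.

x_c = 91.11 mm, y_c = 65.77 mm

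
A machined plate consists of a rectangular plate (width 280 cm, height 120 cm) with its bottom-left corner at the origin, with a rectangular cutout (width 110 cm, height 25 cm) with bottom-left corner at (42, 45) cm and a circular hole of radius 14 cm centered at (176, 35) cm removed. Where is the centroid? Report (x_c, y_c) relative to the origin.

Part | A | x̄ᵢ | ȳᵢ | A·x̄ᵢ | A·ȳᵢ
plate | 33600.00 | 140.00 | 60.00 | 4704000.00 | 2016000.00
hole 1 | -2750.00 | 97.00 | 57.50 | -266750.00 | -158125.00
hole 2 | -615.75 | 176.00 | 35.00 | -108372.38 | -21551.33
Σ | 30234.25 |  |  | 4328877.62 | 1836323.67
x_c = 4328877.62 / 30234.25 = 143.18 cm
y_c = 1836323.67 / 30234.25 = 60.74 cm

x_c = 143.18 cm, y_c = 60.74 cm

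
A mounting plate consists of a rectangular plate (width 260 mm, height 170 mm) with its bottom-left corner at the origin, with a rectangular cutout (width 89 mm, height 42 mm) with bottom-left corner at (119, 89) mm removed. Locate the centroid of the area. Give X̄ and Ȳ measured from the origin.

X̄ = 126.91 mm, Ȳ = 82.69 mm

Part | A | x̄ᵢ | ȳᵢ | A·x̄ᵢ | A·ȳᵢ
plate | 44200.00 | 130.00 | 85.00 | 5746000.00 | 3757000.00
hole | -3738.00 | 163.50 | 110.00 | -611163.00 | -411180.00
Σ | 40462.00 |  |  | 5134837.00 | 3345820.00
X̄ = 5134837.00 / 40462.00 = 126.91 mm
Ȳ = 3345820.00 / 40462.00 = 82.69 mm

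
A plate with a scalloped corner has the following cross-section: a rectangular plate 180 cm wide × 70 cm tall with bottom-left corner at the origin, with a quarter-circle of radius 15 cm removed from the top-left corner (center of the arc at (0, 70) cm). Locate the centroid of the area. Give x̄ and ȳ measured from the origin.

Part | A | x̄ᵢ | ȳᵢ | A·x̄ᵢ | A·ȳᵢ
plate | 12600.00 | 90.00 | 35.00 | 1134000.00 | 441000.00
removed quarter-circle | -176.71 | 6.37 | 63.63 | -1125.00 | -11245.02
Σ | 12423.29 |  |  | 1132875.00 | 429754.98
x̄ = 1132875.00 / 12423.29 = 91.19 cm
ȳ = 429754.98 / 12423.29 = 34.59 cm

x̄ = 91.19 cm, ȳ = 34.59 cm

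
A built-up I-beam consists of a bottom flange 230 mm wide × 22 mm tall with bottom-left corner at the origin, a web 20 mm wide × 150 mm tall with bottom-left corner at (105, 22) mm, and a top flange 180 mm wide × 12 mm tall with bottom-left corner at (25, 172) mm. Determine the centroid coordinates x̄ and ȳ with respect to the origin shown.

bottom flange: A = 230 × 22 = 5060.00, centroid at (115.00, 11.00).
web: A = 20 × 150 = 3000.00, centroid at (115.00, 97.00).
top flange: A = 180 × 12 = 2160.00, centroid at (115.00, 178.00).
ΣA = 10220.00 mm²
ΣAx̄ = (5060.00)(115.00) + (3000.00)(115.00) + (2160.00)(115.00) = 1175300.00 mm³
ΣAȳ = (5060.00)(11.00) + (3000.00)(97.00) + (2160.00)(178.00) = 731140.00 mm³
x̄ = 1175300.00 / 10220.00 = 115.00 mm
ȳ = 731140.00 / 10220.00 = 71.54 mm

x̄ = 115.00 mm, ȳ = 71.54 mm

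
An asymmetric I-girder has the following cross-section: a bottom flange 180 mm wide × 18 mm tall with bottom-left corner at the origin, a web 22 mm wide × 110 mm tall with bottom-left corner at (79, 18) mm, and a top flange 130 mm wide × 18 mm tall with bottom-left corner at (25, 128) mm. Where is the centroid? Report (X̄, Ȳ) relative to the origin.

X̄ = 90.00 mm, Ȳ = 65.80 mm

Part | A | x̄ᵢ | ȳᵢ | A·x̄ᵢ | A·ȳᵢ
bottom flange | 3240.00 | 90.00 | 9.00 | 291600.00 | 29160.00
web | 2420.00 | 90.00 | 73.00 | 217800.00 | 176660.00
top flange | 2340.00 | 90.00 | 137.00 | 210600.00 | 320580.00
Σ | 8000.00 |  |  | 720000.00 | 526400.00
X̄ = 720000.00 / 8000.00 = 90.00 mm
Ȳ = 526400.00 / 8000.00 = 65.80 mm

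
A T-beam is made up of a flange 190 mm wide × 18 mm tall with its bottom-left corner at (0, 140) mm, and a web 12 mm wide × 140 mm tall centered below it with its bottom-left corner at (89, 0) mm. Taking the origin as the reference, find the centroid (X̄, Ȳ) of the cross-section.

X̄ = 95.00 mm, Ȳ = 122.98 mm

web: A = 12 × 140 = 1680.00, centroid at (95.00, 70.00).
flange: A = 190 × 18 = 3420.00, centroid at (95.00, 149.00).
ΣA = 5100.00 mm², ΣAX̄ = 484500.00 mm³, ΣAȲ = 627180.00 mm³.
X̄ = 484500.00/5100.00 = 95.00 mm; Ȳ = 627180.00/5100.00 = 122.98 mm.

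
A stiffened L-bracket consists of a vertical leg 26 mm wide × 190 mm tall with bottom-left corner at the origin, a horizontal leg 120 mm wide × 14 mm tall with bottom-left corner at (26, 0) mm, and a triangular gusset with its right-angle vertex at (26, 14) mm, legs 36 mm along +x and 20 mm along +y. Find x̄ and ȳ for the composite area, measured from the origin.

Part | A | x̄ᵢ | ȳᵢ | A·x̄ᵢ | A·ȳᵢ
vertical leg | 4940.00 | 13.00 | 95.00 | 64220.00 | 469300.00
horizontal leg | 1680.00 | 86.00 | 7.00 | 144480.00 | 11760.00
gusset | 360.00 | 38.00 | 20.67 | 13680.00 | 7440.00
Σ | 6980.00 |  |  | 222380.00 | 488500.00
x̄ = 222380.00 / 6980.00 = 31.86 mm
ȳ = 488500.00 / 6980.00 = 69.99 mm

x̄ = 31.86 mm, ȳ = 69.99 mm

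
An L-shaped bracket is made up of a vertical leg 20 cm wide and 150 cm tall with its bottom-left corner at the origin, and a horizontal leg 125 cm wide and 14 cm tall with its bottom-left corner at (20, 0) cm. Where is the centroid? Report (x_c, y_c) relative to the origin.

vertical leg: A = 20 × 150 = 3000.00, centroid at (10.00, 75.00).
horizontal leg: A = 125 × 14 = 1750.00, centroid at (82.50, 7.00).
ΣA = 4750.00 cm²
ΣAx_c = (3000.00)(10.00) + (1750.00)(82.50) = 174375.00 cm³
ΣAy_c = (3000.00)(75.00) + (1750.00)(7.00) = 237250.00 cm³
x_c = 174375.00 / 4750.00 = 36.71 cm
y_c = 237250.00 / 4750.00 = 49.95 cm

x_c = 36.71 cm, y_c = 49.95 cm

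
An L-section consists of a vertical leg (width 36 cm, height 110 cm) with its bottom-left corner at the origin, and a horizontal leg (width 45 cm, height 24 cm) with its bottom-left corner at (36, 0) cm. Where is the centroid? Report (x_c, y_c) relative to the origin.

x_c = 26.68 cm, y_c = 45.79 cm

Part | A | x̄ᵢ | ȳᵢ | A·x̄ᵢ | A·ȳᵢ
vertical leg | 3960.00 | 18.00 | 55.00 | 71280.00 | 217800.00
horizontal leg | 1080.00 | 58.50 | 12.00 | 63180.00 | 12960.00
Σ | 5040.00 |  |  | 134460.00 | 230760.00
x_c = 134460.00 / 5040.00 = 26.68 cm
y_c = 230760.00 / 5040.00 = 45.79 cm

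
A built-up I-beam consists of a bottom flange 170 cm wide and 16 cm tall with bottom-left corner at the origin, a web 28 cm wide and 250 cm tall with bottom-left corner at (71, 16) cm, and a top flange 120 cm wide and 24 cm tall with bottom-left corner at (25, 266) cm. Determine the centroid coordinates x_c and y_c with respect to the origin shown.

bottom flange: A = 170 × 16 = 2720.00, centroid at (85.00, 8.00).
web: A = 28 × 250 = 7000.00, centroid at (85.00, 141.00).
top flange: A = 120 × 24 = 2880.00, centroid at (85.00, 278.00).
ΣA = 12600.00 cm², ΣAx_c = 1071000.00 cm³, ΣAy_c = 1809400.00 cm³.
x_c = 1071000.00/12600.00 = 85.00 cm; y_c = 1809400.00/12600.00 = 143.60 cm.

x_c = 85.00 cm, y_c = 143.60 cm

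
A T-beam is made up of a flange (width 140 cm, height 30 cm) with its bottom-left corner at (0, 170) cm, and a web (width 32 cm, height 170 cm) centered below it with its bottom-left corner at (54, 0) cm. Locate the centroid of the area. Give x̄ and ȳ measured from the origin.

x̄ = 70.00 cm, ȳ = 128.57 cm

web: A = 32 × 170 = 5440.00, centroid at (70.00, 85.00).
flange: A = 140 × 30 = 4200.00, centroid at (70.00, 185.00).
ΣA = 9640.00 cm²
ΣAx̄ = (5440.00)(70.00) + (4200.00)(70.00) = 674800.00 cm³
ΣAȳ = (5440.00)(85.00) + (4200.00)(185.00) = 1239400.00 cm³
x̄ = 674800.00 / 9640.00 = 70.00 cm
ȳ = 1239400.00 / 9640.00 = 128.57 cm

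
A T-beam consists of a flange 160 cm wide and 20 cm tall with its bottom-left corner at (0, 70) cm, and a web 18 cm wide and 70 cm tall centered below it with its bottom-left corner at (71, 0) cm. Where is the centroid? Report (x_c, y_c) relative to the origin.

web: A = 18 × 70 = 1260.00, centroid at (80.00, 35.00).
flange: A = 160 × 20 = 3200.00, centroid at (80.00, 80.00).
ΣA = 4460.00 cm², ΣAx_c = 356800.00 cm³, ΣAy_c = 300100.00 cm³.
x_c = 356800.00/4460.00 = 80.00 cm; y_c = 300100.00/4460.00 = 67.29 cm.

x_c = 80.00 cm, y_c = 67.29 cm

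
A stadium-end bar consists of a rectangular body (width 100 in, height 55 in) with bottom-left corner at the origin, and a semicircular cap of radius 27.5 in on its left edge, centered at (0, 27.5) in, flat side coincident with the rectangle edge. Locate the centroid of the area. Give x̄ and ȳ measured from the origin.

x̄ = 39.05 in, ȳ = 27.50 in

rectangular body: A = 100 × 55 = 5500.00, centroid at (50.00, 27.50).
semicircular end: A = ½π·27.5² = 1187.91, centroid at (-11.67, 27.50).
ΣA = 6687.91 in², ΣAx̄ = 261135.42 in³, ΣAȳ = 183917.65 in³.
x̄ = 261135.42/6687.91 = 39.05 in; ȳ = 183917.65/6687.91 = 27.50 in.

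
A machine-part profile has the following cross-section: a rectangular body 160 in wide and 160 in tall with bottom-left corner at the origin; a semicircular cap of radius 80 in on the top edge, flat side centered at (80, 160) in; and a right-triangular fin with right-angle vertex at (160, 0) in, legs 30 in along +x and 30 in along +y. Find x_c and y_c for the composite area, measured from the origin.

x_c = 81.12 in, y_c = 110.86 in

rectangular body: A = 160 × 160 = 25600.00, centroid at (80.00, 80.00).
semicircular top: A = ½π·80² = 10053.10, centroid at (80.00, 193.95).
triangular fin: A = ½·30·30 = 450.00, centroid at (170.00, 10.00).
ΣA = 36103.10 in²
ΣAx_c = (25600.00)(80.00) + (10053.10)(80.00) + (450.00)(170.00) = 2928747.72 in³
ΣAy_c = (25600.00)(80.00) + (10053.10)(193.95) + (450.00)(10.00) = 4002328.77 in³
x_c = 2928747.72 / 36103.10 = 81.12 in
y_c = 4002328.77 / 36103.10 = 110.86 in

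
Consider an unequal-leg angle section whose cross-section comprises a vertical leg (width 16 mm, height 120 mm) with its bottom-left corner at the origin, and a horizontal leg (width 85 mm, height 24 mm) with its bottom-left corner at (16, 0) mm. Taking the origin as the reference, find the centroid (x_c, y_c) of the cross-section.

x_c = 34.02 mm, y_c = 35.27 mm

vertical leg: A = 16 × 120 = 1920.00, centroid at (8.00, 60.00).
horizontal leg: A = 85 × 24 = 2040.00, centroid at (58.50, 12.00).
ΣA = 3960.00 mm², ΣAx_c = 134700.00 mm³, ΣAy_c = 139680.00 mm³.
x_c = 134700.00/3960.00 = 34.02 mm; y_c = 139680.00/3960.00 = 35.27 mm.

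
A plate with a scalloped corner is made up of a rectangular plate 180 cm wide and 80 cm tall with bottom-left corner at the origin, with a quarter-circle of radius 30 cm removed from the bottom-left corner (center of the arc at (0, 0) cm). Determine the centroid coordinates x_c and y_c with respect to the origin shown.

x_c = 93.99 cm, y_c = 41.41 cm

plate: A = 180 × 80 = 14400.00, centroid at (90.00, 40.00).
removed quarter-circle: A = −¼π·30² = -706.86, centroid at (12.73, 12.73).
ΣA = 13693.14 cm²
ΣAx_c = (14400.00)(90.00) + (-706.86)(12.73) = 1287000.00 cm³
ΣAy_c = (14400.00)(40.00) + (-706.86)(12.73) = 567000.00 cm³
x_c = 1287000.00 / 13693.14 = 93.99 cm
y_c = 567000.00 / 13693.14 = 41.41 cm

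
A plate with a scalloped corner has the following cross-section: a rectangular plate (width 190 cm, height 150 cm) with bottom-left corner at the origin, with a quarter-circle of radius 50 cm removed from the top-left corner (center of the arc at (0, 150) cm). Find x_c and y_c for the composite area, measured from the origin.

x_c = 100.46 cm, y_c = 71.02 cm

Part | A | x̄ᵢ | ȳᵢ | A·x̄ᵢ | A·ȳᵢ
plate | 28500.00 | 95.00 | 75.00 | 2707500.00 | 2137500.00
removed quarter-circle | -1963.50 | 21.22 | 128.78 | -41666.67 | -252857.64
Σ | 26536.50 |  |  | 2665833.33 | 1884642.36
x_c = 2665833.33 / 26536.50 = 100.46 cm
y_c = 1884642.36 / 26536.50 = 71.02 cm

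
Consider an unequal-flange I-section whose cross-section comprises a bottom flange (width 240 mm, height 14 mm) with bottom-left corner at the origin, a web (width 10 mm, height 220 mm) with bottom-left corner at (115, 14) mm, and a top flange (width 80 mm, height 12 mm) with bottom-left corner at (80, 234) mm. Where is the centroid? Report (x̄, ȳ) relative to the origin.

bottom flange: A = 240 × 14 = 3360.00, centroid at (120.00, 7.00).
web: A = 10 × 220 = 2200.00, centroid at (120.00, 124.00).
top flange: A = 80 × 12 = 960.00, centroid at (120.00, 240.00).
ΣA = 6520.00 mm², ΣAx̄ = 782400.00 mm³, ΣAȳ = 526720.00 mm³.
x̄ = 782400.00/6520.00 = 120.00 mm; ȳ = 526720.00/6520.00 = 80.79 mm.

x̄ = 120.00 mm, ȳ = 80.79 mm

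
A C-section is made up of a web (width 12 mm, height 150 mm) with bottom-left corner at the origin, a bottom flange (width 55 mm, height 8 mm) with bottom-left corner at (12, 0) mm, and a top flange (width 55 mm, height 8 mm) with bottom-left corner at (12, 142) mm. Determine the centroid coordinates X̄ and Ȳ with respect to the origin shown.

X̄ = 17.00 mm, Ȳ = 75.00 mm

web: A = 12 × 150 = 1800.00, centroid at (6.00, 75.00).
bottom flange: A = 55 × 8 = 440.00, centroid at (39.50, 4.00).
top flange: A = 55 × 8 = 440.00, centroid at (39.50, 146.00).
ΣA = 2680.00 mm², ΣAX̄ = 45560.00 mm³, ΣAȲ = 201000.00 mm³.
X̄ = 45560.00/2680.00 = 17.00 mm; Ȳ = 201000.00/2680.00 = 75.00 mm.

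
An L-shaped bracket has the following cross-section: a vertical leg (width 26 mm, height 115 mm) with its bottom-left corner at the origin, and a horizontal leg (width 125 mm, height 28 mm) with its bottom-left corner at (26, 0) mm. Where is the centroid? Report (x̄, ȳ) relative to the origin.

x̄ = 53.72 mm, ȳ = 34.04 mm

vertical leg: A = 26 × 115 = 2990.00, centroid at (13.00, 57.50).
horizontal leg: A = 125 × 28 = 3500.00, centroid at (88.50, 14.00).
ΣA = 6490.00 mm², ΣAx̄ = 348620.00 mm³, ΣAȳ = 220925.00 mm³.
x̄ = 348620.00/6490.00 = 53.72 mm; ȳ = 220925.00/6490.00 = 34.04 mm.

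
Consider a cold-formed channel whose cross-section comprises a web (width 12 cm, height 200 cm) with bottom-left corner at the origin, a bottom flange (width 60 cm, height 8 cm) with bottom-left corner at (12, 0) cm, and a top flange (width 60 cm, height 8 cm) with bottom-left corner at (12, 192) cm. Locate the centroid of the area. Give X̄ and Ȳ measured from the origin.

X̄ = 16.29 cm, Ȳ = 100.00 cm

web: A = 12 × 200 = 2400.00, centroid at (6.00, 100.00).
bottom flange: A = 60 × 8 = 480.00, centroid at (42.00, 4.00).
top flange: A = 60 × 8 = 480.00, centroid at (42.00, 196.00).
ΣA = 3360.00 cm², ΣAX̄ = 54720.00 cm³, ΣAȲ = 336000.00 cm³.
X̄ = 54720.00/3360.00 = 16.29 cm; Ȳ = 336000.00/3360.00 = 100.00 cm.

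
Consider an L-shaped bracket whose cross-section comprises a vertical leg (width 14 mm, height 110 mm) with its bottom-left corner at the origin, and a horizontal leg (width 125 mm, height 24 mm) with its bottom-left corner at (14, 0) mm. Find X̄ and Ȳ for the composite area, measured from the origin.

X̄ = 52.93 mm, Ȳ = 26.59 mm

Part | A | x̄ᵢ | ȳᵢ | A·x̄ᵢ | A·ȳᵢ
vertical leg | 1540.00 | 7.00 | 55.00 | 10780.00 | 84700.00
horizontal leg | 3000.00 | 76.50 | 12.00 | 229500.00 | 36000.00
Σ | 4540.00 |  |  | 240280.00 | 120700.00
X̄ = 240280.00 / 4540.00 = 52.93 mm
Ȳ = 120700.00 / 4540.00 = 26.59 mm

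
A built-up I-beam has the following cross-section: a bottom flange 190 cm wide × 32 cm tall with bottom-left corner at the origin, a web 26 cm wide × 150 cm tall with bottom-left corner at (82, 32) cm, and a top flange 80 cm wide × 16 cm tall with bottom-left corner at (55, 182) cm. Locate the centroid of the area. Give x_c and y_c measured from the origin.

x_c = 95.00 cm, y_c = 67.30 cm

bottom flange: A = 190 × 32 = 6080.00, centroid at (95.00, 16.00).
web: A = 26 × 150 = 3900.00, centroid at (95.00, 107.00).
top flange: A = 80 × 16 = 1280.00, centroid at (95.00, 190.00).
ΣA = 11260.00 cm², ΣAx_c = 1069700.00 cm³, ΣAy_c = 757780.00 cm³.
x_c = 1069700.00/11260.00 = 95.00 cm; y_c = 757780.00/11260.00 = 67.30 cm.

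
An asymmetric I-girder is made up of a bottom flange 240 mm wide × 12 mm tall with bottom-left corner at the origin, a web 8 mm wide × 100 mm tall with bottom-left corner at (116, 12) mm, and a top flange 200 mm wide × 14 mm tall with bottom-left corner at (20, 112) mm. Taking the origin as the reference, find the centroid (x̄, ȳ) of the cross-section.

x̄ = 120.00 mm, ȳ = 61.74 mm

bottom flange: A = 240 × 12 = 2880.00, centroid at (120.00, 6.00).
web: A = 8 × 100 = 800.00, centroid at (120.00, 62.00).
top flange: A = 200 × 14 = 2800.00, centroid at (120.00, 119.00).
ΣA = 6480.00 mm²
ΣAx̄ = (2880.00)(120.00) + (800.00)(120.00) + (2800.00)(120.00) = 777600.00 mm³
ΣAȳ = (2880.00)(6.00) + (800.00)(62.00) + (2800.00)(119.00) = 400080.00 mm³
x̄ = 777600.00 / 6480.00 = 120.00 mm
ȳ = 400080.00 / 6480.00 = 61.74 mm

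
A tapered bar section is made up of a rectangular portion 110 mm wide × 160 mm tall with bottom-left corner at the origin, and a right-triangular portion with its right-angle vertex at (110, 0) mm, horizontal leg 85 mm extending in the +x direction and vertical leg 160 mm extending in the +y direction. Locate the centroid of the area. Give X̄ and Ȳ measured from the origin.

Part | A | x̄ᵢ | ȳᵢ | A·x̄ᵢ | A·ȳᵢ
rectangular portion | 17600.00 | 55.00 | 80.00 | 968000.00 | 1408000.00
triangular portion | 6800.00 | 138.33 | 53.33 | 940666.67 | 362666.67
Σ | 24400.00 |  |  | 1908666.67 | 1770666.67
X̄ = 1908666.67 / 24400.00 = 78.22 mm
Ȳ = 1770666.67 / 24400.00 = 72.57 mm

X̄ = 78.22 mm, Ȳ = 72.57 mm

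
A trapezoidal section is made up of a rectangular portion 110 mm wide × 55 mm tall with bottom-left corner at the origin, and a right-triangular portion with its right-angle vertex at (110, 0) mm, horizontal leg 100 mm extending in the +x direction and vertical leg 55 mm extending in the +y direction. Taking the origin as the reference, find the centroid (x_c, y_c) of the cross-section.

x_c = 82.60 mm, y_c = 24.64 mm

rectangular portion: A = 110 × 55 = 6050.00, centroid at (55.00, 27.50).
triangular portion: A = ½·100·55 = 2750.00, centroid at (143.33, 18.33).
ΣA = 8800.00 mm²
ΣAx_c = (6050.00)(55.00) + (2750.00)(143.33) = 726916.67 mm³
ΣAy_c = (6050.00)(27.50) + (2750.00)(18.33) = 216791.67 mm³
x_c = 726916.67 / 8800.00 = 82.60 mm
y_c = 216791.67 / 8800.00 = 24.64 mm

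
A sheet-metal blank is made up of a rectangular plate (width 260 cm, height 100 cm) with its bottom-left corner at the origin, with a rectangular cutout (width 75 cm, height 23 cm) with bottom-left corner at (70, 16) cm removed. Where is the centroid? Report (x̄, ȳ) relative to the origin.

x̄ = 131.60 cm, ȳ = 51.60 cm

Part | A | x̄ᵢ | ȳᵢ | A·x̄ᵢ | A·ȳᵢ
plate | 26000.00 | 130.00 | 50.00 | 3380000.00 | 1300000.00
hole | -1725.00 | 107.50 | 27.50 | -185437.50 | -47437.50
Σ | 24275.00 |  |  | 3194562.50 | 1252562.50
x̄ = 3194562.50 / 24275.00 = 131.60 cm
ȳ = 1252562.50 / 24275.00 = 51.60 cm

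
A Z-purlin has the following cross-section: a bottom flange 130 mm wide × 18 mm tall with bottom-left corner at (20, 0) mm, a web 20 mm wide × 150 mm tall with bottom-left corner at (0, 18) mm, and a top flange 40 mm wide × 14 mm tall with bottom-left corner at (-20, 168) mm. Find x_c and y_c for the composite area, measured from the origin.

x_c = 38.80 mm, y_c = 67.47 mm

Part | A | x̄ᵢ | ȳᵢ | A·x̄ᵢ | A·ȳᵢ
bottom flange | 2340.00 | 85.00 | 9.00 | 198900.00 | 21060.00
web | 3000.00 | 10.00 | 93.00 | 30000.00 | 279000.00
top flange | 560.00 | 0.00 | 175.00 | 0.00 | 98000.00
Σ | 5900.00 |  |  | 228900.00 | 398060.00
x_c = 228900.00 / 5900.00 = 38.80 mm
y_c = 398060.00 / 5900.00 = 67.47 mm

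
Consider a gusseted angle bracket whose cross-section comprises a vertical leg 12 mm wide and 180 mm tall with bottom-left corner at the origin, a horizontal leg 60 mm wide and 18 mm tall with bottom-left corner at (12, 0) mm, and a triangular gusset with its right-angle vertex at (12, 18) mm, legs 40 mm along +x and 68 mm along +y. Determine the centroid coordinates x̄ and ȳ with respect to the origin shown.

x̄ = 20.17 mm, ȳ = 56.40 mm

Part | A | x̄ᵢ | ȳᵢ | A·x̄ᵢ | A·ȳᵢ
vertical leg | 2160.00 | 6.00 | 90.00 | 12960.00 | 194400.00
horizontal leg | 1080.00 | 42.00 | 9.00 | 45360.00 | 9720.00
gusset | 1360.00 | 25.33 | 40.67 | 34453.33 | 55306.67
Σ | 4600.00 |  |  | 92773.33 | 259426.67
x̄ = 92773.33 / 4600.00 = 20.17 mm
ȳ = 259426.67 / 4600.00 = 56.40 mm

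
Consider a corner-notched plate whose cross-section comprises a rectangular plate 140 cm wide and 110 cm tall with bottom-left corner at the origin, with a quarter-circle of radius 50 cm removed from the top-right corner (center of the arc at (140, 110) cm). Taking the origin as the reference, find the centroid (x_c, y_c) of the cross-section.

x_c = 62.87 cm, y_c = 50.06 cm

Part | A | x̄ᵢ | ȳᵢ | A·x̄ᵢ | A·ȳᵢ
plate | 15400.00 | 70.00 | 55.00 | 1078000.00 | 847000.00
removed quarter-circle | -1963.50 | 118.78 | 88.78 | -233222.69 | -174317.83
Σ | 13436.50 |  |  | 844777.31 | 672682.17
x_c = 844777.31 / 13436.50 = 62.87 cm
y_c = 672682.17 / 13436.50 = 50.06 cm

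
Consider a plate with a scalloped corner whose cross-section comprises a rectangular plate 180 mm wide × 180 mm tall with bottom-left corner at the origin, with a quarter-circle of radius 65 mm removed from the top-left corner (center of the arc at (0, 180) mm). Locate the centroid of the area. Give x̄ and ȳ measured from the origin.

plate: A = 180 × 180 = 32400.00, centroid at (90.00, 90.00).
removed quarter-circle: A = −¼π·65² = -3318.31, centroid at (27.59, 152.41).
ΣA = 29081.69 mm², ΣAx̄ = 2824458.33 mm³, ΣAȳ = 2410246.36 mm³.
x̄ = 2824458.33/29081.69 = 97.12 mm; ȳ = 2410246.36/29081.69 = 82.88 mm.

x̄ = 97.12 mm, ȳ = 82.88 mm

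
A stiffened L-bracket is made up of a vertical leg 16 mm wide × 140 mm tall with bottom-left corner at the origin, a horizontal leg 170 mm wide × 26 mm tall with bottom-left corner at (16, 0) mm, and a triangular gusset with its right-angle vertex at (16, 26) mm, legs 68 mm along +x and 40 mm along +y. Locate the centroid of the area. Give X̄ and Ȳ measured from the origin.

vertical leg: A = 16 × 140 = 2240.00, centroid at (8.00, 70.00).
horizontal leg: A = 170 × 26 = 4420.00, centroid at (101.00, 13.00).
gusset: A = ½·68·40 = 1360.00, centroid at (38.67, 39.33).
ΣA = 8020.00 mm²
ΣAX̄ = (2240.00)(8.00) + (4420.00)(101.00) + (1360.00)(38.67) = 516926.67 mm³
ΣAȲ = (2240.00)(70.00) + (4420.00)(13.00) + (1360.00)(39.33) = 267753.33 mm³
X̄ = 516926.67 / 8020.00 = 64.45 mm
Ȳ = 267753.33 / 8020.00 = 33.39 mm

X̄ = 64.45 mm, Ȳ = 33.39 mm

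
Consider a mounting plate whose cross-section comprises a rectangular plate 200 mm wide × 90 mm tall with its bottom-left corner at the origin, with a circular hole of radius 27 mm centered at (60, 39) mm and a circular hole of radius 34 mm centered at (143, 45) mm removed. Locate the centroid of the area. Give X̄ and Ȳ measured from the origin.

Part | A | x̄ᵢ | ȳᵢ | A·x̄ᵢ | A·ȳᵢ
plate | 18000.00 | 100.00 | 45.00 | 1800000.00 | 810000.00
hole 1 | -2290.22 | 60.00 | 39.00 | -137413.26 | -89318.62
hole 2 | -3631.68 | 143.00 | 45.00 | -519330.40 | -163425.65
Σ | 12078.10 |  |  | 1143256.34 | 557255.73
X̄ = 1143256.34 / 12078.10 = 94.66 mm
Ȳ = 557255.73 / 12078.10 = 46.14 mm

X̄ = 94.66 mm, Ȳ = 46.14 mm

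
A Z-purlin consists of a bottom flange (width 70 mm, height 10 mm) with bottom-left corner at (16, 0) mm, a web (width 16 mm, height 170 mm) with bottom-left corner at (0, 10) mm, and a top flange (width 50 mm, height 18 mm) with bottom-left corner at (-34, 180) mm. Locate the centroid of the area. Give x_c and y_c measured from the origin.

Part | A | x̄ᵢ | ȳᵢ | A·x̄ᵢ | A·ȳᵢ
bottom flange | 700.00 | 51.00 | 5.00 | 35700.00 | 3500.00
web | 2720.00 | 8.00 | 95.00 | 21760.00 | 258400.00
top flange | 900.00 | -9.00 | 189.00 | -8100.00 | 170100.00
Σ | 4320.00 |  |  | 49360.00 | 432000.00
x_c = 49360.00 / 4320.00 = 11.43 mm
y_c = 432000.00 / 4320.00 = 100.00 mm

x_c = 11.43 mm, y_c = 100.00 mm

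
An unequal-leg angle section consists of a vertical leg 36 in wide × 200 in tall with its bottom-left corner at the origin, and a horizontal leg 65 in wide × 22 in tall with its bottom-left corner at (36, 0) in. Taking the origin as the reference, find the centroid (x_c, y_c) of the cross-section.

Part | A | x̄ᵢ | ȳᵢ | A·x̄ᵢ | A·ȳᵢ
vertical leg | 7200.00 | 18.00 | 100.00 | 129600.00 | 720000.00
horizontal leg | 1430.00 | 68.50 | 11.00 | 97955.00 | 15730.00
Σ | 8630.00 |  |  | 227555.00 | 735730.00
x_c = 227555.00 / 8630.00 = 26.37 in
y_c = 735730.00 / 8630.00 = 85.25 in

x_c = 26.37 in, y_c = 85.25 in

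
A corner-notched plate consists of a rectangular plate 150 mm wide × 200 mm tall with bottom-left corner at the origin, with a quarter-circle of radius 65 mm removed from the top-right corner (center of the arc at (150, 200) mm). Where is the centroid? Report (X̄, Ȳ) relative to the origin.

X̄ = 69.10 mm, Ȳ = 90.99 mm

plate: A = 150 × 200 = 30000.00, centroid at (75.00, 100.00).
removed quarter-circle: A = −¼π·65² = -3318.31, centroid at (122.41, 172.41).
ΣA = 26681.69 mm², ΣAX̄ = 1843795.58 mm³, ΣAȲ = 2427880.22 mm³.
X̄ = 1843795.58/26681.69 = 69.10 mm; Ȳ = 2427880.22/26681.69 = 90.99 mm.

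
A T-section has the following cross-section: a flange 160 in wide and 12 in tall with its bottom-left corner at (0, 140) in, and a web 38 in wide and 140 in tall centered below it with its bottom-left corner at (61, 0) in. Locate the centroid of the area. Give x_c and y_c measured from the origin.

Part | A | x̄ᵢ | ȳᵢ | A·x̄ᵢ | A·ȳᵢ
web | 5320.00 | 80.00 | 70.00 | 425600.00 | 372400.00
flange | 1920.00 | 80.00 | 146.00 | 153600.00 | 280320.00
Σ | 7240.00 |  |  | 579200.00 | 652720.00
x_c = 579200.00 / 7240.00 = 80.00 in
y_c = 652720.00 / 7240.00 = 90.15 in

x_c = 80.00 in, y_c = 90.15 in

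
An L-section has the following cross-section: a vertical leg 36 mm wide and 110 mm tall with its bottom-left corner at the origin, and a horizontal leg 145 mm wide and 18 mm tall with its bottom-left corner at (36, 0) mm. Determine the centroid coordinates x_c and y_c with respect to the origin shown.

vertical leg: A = 36 × 110 = 3960.00, centroid at (18.00, 55.00).
horizontal leg: A = 145 × 18 = 2610.00, centroid at (108.50, 9.00).
ΣA = 6570.00 mm², ΣAx_c = 354465.00 mm³, ΣAy_c = 241290.00 mm³.
x_c = 354465.00/6570.00 = 53.95 mm; y_c = 241290.00/6570.00 = 36.73 mm.

x_c = 53.95 mm, y_c = 36.73 mm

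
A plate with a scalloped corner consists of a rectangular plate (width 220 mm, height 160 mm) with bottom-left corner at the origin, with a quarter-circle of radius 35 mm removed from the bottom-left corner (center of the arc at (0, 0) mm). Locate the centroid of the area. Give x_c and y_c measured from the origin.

x_c = 112.67 mm, y_c = 81.83 mm

plate: A = 220 × 160 = 35200.00, centroid at (110.00, 80.00).
removed quarter-circle: A = −¼π·35² = -962.11, centroid at (14.85, 14.85).
ΣA = 34237.89 mm², ΣAx_c = 3857708.33 mm³, ΣAy_c = 2801708.33 mm³.
x_c = 3857708.33/34237.89 = 112.67 mm; y_c = 2801708.33/34237.89 = 81.83 mm.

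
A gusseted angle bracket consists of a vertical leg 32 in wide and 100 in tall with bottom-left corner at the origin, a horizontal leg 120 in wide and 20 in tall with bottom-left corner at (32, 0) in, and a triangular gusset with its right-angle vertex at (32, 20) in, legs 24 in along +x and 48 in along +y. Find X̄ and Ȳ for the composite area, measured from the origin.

vertical leg: A = 32 × 100 = 3200.00, centroid at (16.00, 50.00).
horizontal leg: A = 120 × 20 = 2400.00, centroid at (92.00, 10.00).
gusset: A = ½·24·48 = 576.00, centroid at (40.00, 36.00).
ΣA = 6176.00 in², ΣAX̄ = 295040.00 in³, ΣAȲ = 204736.00 in³.
X̄ = 295040.00/6176.00 = 47.77 in; Ȳ = 204736.00/6176.00 = 33.15 in.

X̄ = 47.77 in, Ȳ = 33.15 in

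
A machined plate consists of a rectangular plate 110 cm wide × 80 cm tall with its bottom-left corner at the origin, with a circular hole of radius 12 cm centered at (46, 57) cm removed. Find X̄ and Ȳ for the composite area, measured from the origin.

plate: A = 110 × 80 = 8800.00, centroid at (55.00, 40.00).
hole: A = −π·12² = -452.39, centroid at (46.00, 57.00).
ΣA = 8347.61 cm², ΣAX̄ = 463190.09 cm³, ΣAȲ = 326213.81 cm³.
X̄ = 463190.09/8347.61 = 55.49 cm; Ȳ = 326213.81/8347.61 = 39.08 cm.

X̄ = 55.49 cm, Ȳ = 39.08 cm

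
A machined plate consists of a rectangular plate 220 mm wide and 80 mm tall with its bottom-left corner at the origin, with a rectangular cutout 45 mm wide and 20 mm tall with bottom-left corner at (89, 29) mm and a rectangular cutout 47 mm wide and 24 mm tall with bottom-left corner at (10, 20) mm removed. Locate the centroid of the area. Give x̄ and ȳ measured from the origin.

x̄ = 115.45 mm, ȳ = 40.64 mm

Part | A | x̄ᵢ | ȳᵢ | A·x̄ᵢ | A·ȳᵢ
plate | 17600.00 | 110.00 | 40.00 | 1936000.00 | 704000.00
hole 1 | -900.00 | 111.50 | 39.00 | -100350.00 | -35100.00
hole 2 | -1128.00 | 33.50 | 32.00 | -37788.00 | -36096.00
Σ | 15572.00 |  |  | 1797862.00 | 632804.00
x̄ = 1797862.00 / 15572.00 = 115.45 mm
ȳ = 632804.00 / 15572.00 = 40.64 mm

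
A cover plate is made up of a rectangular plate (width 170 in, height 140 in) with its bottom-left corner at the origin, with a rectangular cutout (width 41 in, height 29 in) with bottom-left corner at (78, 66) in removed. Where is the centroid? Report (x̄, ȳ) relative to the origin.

x̄ = 84.29 in, ȳ = 69.45 in

Part | A | x̄ᵢ | ȳᵢ | A·x̄ᵢ | A·ȳᵢ
plate | 23800.00 | 85.00 | 70.00 | 2023000.00 | 1666000.00
hole | -1189.00 | 98.50 | 80.50 | -117116.50 | -95714.50
Σ | 22611.00 |  |  | 1905883.50 | 1570285.50
x̄ = 1905883.50 / 22611.00 = 84.29 in
ȳ = 1570285.50 / 22611.00 = 69.45 in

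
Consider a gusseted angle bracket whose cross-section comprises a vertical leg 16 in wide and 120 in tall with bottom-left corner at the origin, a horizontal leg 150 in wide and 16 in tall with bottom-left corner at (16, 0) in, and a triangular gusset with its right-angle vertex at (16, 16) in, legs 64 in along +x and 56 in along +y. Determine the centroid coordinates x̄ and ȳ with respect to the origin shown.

x̄ = 49.19 in, ȳ = 32.15 in

Part | A | x̄ᵢ | ȳᵢ | A·x̄ᵢ | A·ȳᵢ
vertical leg | 1920.00 | 8.00 | 60.00 | 15360.00 | 115200.00
horizontal leg | 2400.00 | 91.00 | 8.00 | 218400.00 | 19200.00
gusset | 1792.00 | 37.33 | 34.67 | 66901.33 | 62122.67
Σ | 6112.00 |  |  | 300661.33 | 196522.67
x̄ = 300661.33 / 6112.00 = 49.19 in
ȳ = 196522.67 / 6112.00 = 32.15 in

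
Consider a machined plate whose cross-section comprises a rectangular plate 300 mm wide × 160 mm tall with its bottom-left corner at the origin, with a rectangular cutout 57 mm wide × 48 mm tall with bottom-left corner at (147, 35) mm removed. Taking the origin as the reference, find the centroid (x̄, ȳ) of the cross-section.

plate: A = 300 × 160 = 48000.00, centroid at (150.00, 80.00).
hole: A = −(57 × 48) = -2736.00, centroid at (175.50, 59.00).
ΣA = 45264.00 mm², ΣAx̄ = 6719832.00 mm³, ΣAȳ = 3678576.00 mm³.
x̄ = 6719832.00/45264.00 = 148.46 mm; ȳ = 3678576.00/45264.00 = 81.27 mm.

x̄ = 148.46 mm, ȳ = 81.27 mm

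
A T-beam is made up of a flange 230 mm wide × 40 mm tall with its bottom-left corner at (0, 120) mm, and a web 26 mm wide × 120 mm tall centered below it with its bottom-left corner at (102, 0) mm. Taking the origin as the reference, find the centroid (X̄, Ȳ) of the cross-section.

X̄ = 115.00 mm, Ȳ = 119.74 mm

web: A = 26 × 120 = 3120.00, centroid at (115.00, 60.00).
flange: A = 230 × 40 = 9200.00, centroid at (115.00, 140.00).
ΣA = 12320.00 mm²
ΣAX̄ = (3120.00)(115.00) + (9200.00)(115.00) = 1416800.00 mm³
ΣAȲ = (3120.00)(60.00) + (9200.00)(140.00) = 1475200.00 mm³
X̄ = 1416800.00 / 12320.00 = 115.00 mm
Ȳ = 1475200.00 / 12320.00 = 119.74 mm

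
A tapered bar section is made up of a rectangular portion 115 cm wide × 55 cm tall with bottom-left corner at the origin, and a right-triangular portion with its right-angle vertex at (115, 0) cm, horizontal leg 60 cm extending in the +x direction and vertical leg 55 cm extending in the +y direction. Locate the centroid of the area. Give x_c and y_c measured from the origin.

rectangular portion: A = 115 × 55 = 6325.00, centroid at (57.50, 27.50).
triangular portion: A = ½·60·55 = 1650.00, centroid at (135.00, 18.33).
ΣA = 7975.00 cm²
ΣAx_c = (6325.00)(57.50) + (1650.00)(135.00) = 586437.50 cm³
ΣAy_c = (6325.00)(27.50) + (1650.00)(18.33) = 204187.50 cm³
x_c = 586437.50 / 7975.00 = 73.53 cm
y_c = 204187.50 / 7975.00 = 25.60 cm

x_c = 73.53 cm, y_c = 25.60 cm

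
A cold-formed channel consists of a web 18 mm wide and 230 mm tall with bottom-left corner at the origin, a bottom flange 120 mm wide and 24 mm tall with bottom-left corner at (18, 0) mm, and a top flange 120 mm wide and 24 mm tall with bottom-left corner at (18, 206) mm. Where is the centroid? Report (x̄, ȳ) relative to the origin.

web: A = 18 × 230 = 4140.00, centroid at (9.00, 115.00).
bottom flange: A = 120 × 24 = 2880.00, centroid at (78.00, 12.00).
top flange: A = 120 × 24 = 2880.00, centroid at (78.00, 218.00).
ΣA = 9900.00 mm², ΣAx̄ = 486540.00 mm³, ΣAȳ = 1138500.00 mm³.
x̄ = 486540.00/9900.00 = 49.15 mm; ȳ = 1138500.00/9900.00 = 115.00 mm.

x̄ = 49.15 mm, ȳ = 115.00 mm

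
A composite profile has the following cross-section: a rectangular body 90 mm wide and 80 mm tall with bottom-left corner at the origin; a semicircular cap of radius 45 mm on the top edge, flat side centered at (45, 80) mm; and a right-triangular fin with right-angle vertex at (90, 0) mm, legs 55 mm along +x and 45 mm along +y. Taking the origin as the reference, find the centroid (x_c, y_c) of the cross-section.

rectangular body: A = 90 × 80 = 7200.00, centroid at (45.00, 40.00).
semicircular top: A = ½π·45² = 3180.86, centroid at (45.00, 99.10).
triangular fin: A = ½·55·45 = 1237.50, centroid at (108.33, 15.00).
ΣA = 11618.36 mm²
ΣAx_c = (7200.00)(45.00) + (3180.86)(45.00) + (1237.50)(108.33) = 601201.32 mm³
ΣAy_c = (7200.00)(40.00) + (3180.86)(99.10) + (1237.50)(15.00) = 621781.50 mm³
x_c = 601201.32 / 11618.36 = 51.75 mm
y_c = 621781.50 / 11618.36 = 53.52 mm

x_c = 51.75 mm, y_c = 53.52 mm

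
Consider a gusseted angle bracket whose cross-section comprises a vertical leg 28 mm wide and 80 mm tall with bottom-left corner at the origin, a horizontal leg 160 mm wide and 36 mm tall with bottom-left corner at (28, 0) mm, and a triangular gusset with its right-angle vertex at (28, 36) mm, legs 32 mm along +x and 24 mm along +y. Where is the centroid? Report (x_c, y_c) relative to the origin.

x_c = 79.71 mm, y_c = 25.07 mm

vertical leg: A = 28 × 80 = 2240.00, centroid at (14.00, 40.00).
horizontal leg: A = 160 × 36 = 5760.00, centroid at (108.00, 18.00).
gusset: A = ½·32·24 = 384.00, centroid at (38.67, 44.00).
ΣA = 8384.00 mm²
ΣAx_c = (2240.00)(14.00) + (5760.00)(108.00) + (384.00)(38.67) = 668288.00 mm³
ΣAy_c = (2240.00)(40.00) + (5760.00)(18.00) + (384.00)(44.00) = 210176.00 mm³
x_c = 668288.00 / 8384.00 = 79.71 mm
y_c = 210176.00 / 8384.00 = 25.07 mm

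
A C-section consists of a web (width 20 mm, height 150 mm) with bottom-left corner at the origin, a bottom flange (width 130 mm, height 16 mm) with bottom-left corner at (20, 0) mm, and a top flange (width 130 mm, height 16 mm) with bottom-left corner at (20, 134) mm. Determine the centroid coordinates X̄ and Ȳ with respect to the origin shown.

web: A = 20 × 150 = 3000.00, centroid at (10.00, 75.00).
bottom flange: A = 130 × 16 = 2080.00, centroid at (85.00, 8.00).
top flange: A = 130 × 16 = 2080.00, centroid at (85.00, 142.00).
ΣA = 7160.00 mm², ΣAX̄ = 383600.00 mm³, ΣAȲ = 537000.00 mm³.
X̄ = 383600.00/7160.00 = 53.58 mm; Ȳ = 537000.00/7160.00 = 75.00 mm.

X̄ = 53.58 mm, Ȳ = 75.00 mm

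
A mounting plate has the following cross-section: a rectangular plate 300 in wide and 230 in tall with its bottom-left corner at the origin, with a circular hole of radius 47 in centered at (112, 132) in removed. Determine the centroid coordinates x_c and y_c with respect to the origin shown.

plate: A = 300 × 230 = 69000.00, centroid at (150.00, 115.00).
hole: A = −π·47² = -6939.78, centroid at (112.00, 132.00).
ΣA = 62060.22 in², ΣAx_c = 9572744.84 in³, ΣAy_c = 7018949.28 in³.
x_c = 9572744.84/62060.22 = 154.25 in; y_c = 7018949.28/62060.22 = 113.10 in.

x_c = 154.25 in, y_c = 113.10 in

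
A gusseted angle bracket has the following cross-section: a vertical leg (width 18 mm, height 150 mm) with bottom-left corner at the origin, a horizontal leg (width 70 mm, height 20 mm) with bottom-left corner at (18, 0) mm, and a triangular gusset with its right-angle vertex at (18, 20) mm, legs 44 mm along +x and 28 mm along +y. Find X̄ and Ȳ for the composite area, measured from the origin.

X̄ = 25.15 mm, Ȳ = 49.74 mm

vertical leg: A = 18 × 150 = 2700.00, centroid at (9.00, 75.00).
horizontal leg: A = 70 × 20 = 1400.00, centroid at (53.00, 10.00).
gusset: A = ½·44·28 = 616.00, centroid at (32.67, 29.33).
ΣA = 4716.00 mm²
ΣAX̄ = (2700.00)(9.00) + (1400.00)(53.00) + (616.00)(32.67) = 118622.67 mm³
ΣAȲ = (2700.00)(75.00) + (1400.00)(10.00) + (616.00)(29.33) = 234569.33 mm³
X̄ = 118622.67 / 4716.00 = 25.15 mm
Ȳ = 234569.33 / 4716.00 = 49.74 mm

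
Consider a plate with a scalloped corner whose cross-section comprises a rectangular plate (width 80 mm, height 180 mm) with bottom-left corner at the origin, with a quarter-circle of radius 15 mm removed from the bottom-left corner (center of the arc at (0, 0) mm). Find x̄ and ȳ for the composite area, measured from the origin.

plate: A = 80 × 180 = 14400.00, centroid at (40.00, 90.00).
removed quarter-circle: A = −¼π·15² = -176.71, centroid at (6.37, 6.37).
ΣA = 14223.29 mm²
ΣAx̄ = (14400.00)(40.00) + (-176.71)(6.37) = 574875.00 mm³
ΣAȳ = (14400.00)(90.00) + (-176.71)(6.37) = 1294875.00 mm³
x̄ = 574875.00 / 14223.29 = 40.42 mm
ȳ = 1294875.00 / 14223.29 = 91.04 mm

x̄ = 40.42 mm, ȳ = 91.04 mm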